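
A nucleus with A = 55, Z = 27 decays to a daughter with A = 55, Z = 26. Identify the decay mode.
ΔA = 0, ΔZ = -1 ⇒ beta-plus decay (β⁺) or electron capture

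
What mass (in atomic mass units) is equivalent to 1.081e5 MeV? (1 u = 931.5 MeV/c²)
m = E/c² = 116 u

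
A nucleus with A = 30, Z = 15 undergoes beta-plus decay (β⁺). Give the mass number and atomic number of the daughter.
Daughter: A = 30, Z = 14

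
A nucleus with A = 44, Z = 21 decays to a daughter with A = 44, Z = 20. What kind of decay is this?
ΔA = 0, ΔZ = -1 ⇒ beta-plus decay (β⁺) or electron capture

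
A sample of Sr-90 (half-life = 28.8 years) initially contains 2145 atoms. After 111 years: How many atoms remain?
N = N₀(1/2)^(t/t½) = 148.3 atoms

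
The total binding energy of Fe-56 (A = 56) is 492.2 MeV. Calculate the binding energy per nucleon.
B.E./A = 492.2/56 = 8.789 MeV/nucleon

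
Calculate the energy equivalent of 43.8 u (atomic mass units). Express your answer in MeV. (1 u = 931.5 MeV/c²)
E = mc² = 40800 MeV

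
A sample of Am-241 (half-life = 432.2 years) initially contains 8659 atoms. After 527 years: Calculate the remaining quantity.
N = N₀(1/2)^(t/t½) = 3719 atoms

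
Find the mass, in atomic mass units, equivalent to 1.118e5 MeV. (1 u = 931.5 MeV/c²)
m = E/c² = 120 u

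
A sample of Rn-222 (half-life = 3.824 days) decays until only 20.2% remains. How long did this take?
t = t½ × log₂(N₀/N) = 8.824 days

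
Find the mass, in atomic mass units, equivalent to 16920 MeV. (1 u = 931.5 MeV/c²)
m = E/c² = 18.16 u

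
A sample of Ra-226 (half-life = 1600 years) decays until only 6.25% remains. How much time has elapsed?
t = t½ × log₂(N₀/N) = 6400 years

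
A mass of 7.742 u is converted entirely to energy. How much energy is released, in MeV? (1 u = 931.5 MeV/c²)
E = mc² = 7212 MeV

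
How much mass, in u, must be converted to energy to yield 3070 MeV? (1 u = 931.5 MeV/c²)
m = E/c² = 3.296 u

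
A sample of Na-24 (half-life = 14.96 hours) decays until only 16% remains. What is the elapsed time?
t = t½ × log₂(N₀/N) = 39.55 hours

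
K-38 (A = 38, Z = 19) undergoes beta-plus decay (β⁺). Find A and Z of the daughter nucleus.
Daughter: A = 38, Z = 18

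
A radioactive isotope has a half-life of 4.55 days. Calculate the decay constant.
λ = ln(2)/t½ = 0.1523 day⁻¹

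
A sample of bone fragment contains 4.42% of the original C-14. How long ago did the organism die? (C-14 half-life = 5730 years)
Age = t½ × log₂(1/ratio) = 25780 years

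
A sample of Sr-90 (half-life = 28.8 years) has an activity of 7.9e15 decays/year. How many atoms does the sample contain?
N = A/λ = 3.282e17 atoms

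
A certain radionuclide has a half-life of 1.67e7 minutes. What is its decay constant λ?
λ = ln(2)/t½ = 4.151e-8 minute⁻¹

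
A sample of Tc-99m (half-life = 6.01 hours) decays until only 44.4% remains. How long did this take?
t = t½ × log₂(N₀/N) = 7.04 hours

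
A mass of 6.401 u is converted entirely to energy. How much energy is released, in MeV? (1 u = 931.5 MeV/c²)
E = mc² = 5963 MeV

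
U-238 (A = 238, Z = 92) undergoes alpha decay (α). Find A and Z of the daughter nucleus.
Daughter: A = 234, Z = 90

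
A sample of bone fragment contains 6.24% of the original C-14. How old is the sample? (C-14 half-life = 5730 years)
Age = t½ × log₂(1/ratio) = 22930 years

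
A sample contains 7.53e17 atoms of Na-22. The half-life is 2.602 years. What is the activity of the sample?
A = λN = 2.006e17 decays/year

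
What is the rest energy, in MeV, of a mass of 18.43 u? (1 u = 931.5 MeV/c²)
E = mc² = 17170 MeV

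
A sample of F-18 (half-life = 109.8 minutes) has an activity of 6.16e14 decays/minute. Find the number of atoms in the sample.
N = A/λ = 9.758e16 atoms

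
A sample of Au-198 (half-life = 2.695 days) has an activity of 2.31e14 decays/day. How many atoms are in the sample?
N = A/λ = 8.981e14 atoms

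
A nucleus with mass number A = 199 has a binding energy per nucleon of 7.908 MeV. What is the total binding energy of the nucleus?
B.E. = 7.908 × 199 = 1574 MeV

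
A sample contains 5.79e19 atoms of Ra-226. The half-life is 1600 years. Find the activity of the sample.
A = λN = 2.508e16 decays/year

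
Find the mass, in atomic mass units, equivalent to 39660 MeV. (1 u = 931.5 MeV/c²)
m = E/c² = 42.58 u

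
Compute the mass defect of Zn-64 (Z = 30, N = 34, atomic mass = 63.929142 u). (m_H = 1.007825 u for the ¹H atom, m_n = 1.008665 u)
Δm = Z·m_H + N·m_n − M = 0.6002 u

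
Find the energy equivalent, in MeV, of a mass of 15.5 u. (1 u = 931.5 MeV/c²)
E = mc² = 14440 MeV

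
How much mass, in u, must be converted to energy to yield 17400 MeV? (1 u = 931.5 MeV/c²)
m = E/c² = 18.68 u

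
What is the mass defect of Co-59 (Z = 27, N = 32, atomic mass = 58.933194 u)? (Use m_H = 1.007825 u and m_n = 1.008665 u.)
Δm = Z·m_H + N·m_n − M = 0.5554 u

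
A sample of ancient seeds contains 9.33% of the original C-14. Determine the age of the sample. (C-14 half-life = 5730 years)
Age = t½ × log₂(1/ratio) = 19610 years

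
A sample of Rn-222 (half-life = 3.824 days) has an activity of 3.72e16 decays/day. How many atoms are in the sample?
N = A/λ = 2.052e17 atoms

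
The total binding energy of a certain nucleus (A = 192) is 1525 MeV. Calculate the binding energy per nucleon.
B.E./A = 1525/192 = 7.943 MeV/nucleon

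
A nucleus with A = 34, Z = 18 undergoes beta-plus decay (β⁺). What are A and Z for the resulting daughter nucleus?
Daughter: A = 34, Z = 17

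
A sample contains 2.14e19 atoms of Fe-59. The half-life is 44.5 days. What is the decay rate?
A = λN = 3.333e17 decays/day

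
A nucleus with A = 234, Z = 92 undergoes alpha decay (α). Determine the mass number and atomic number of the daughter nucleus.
Daughter: A = 230, Z = 90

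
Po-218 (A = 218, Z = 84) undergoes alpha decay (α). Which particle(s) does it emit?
α particle = ⁴₂He (2 protons + 2 neutrons)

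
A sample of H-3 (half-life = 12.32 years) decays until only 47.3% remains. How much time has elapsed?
t = t½ × log₂(N₀/N) = 13.31 years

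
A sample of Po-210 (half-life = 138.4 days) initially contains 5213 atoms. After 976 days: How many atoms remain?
N = N₀(1/2)^(t/t½) = 39.28 atoms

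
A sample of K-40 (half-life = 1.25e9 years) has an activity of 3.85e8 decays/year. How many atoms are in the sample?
N = A/λ = 6.943e17 atoms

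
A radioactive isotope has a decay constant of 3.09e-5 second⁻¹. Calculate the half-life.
t½ = ln(2)/λ = 22430 seconds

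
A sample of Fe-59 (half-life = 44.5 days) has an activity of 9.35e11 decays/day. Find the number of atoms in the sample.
N = A/λ = 6.003e13 atoms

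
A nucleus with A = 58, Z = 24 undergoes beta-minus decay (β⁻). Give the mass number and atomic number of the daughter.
Daughter: A = 58, Z = 25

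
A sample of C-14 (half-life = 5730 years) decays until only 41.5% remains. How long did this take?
t = t½ × log₂(N₀/N) = 7270 years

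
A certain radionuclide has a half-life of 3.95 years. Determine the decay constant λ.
λ = ln(2)/t½ = 0.1755 year⁻¹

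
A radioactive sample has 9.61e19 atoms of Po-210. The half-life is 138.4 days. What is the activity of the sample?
A = λN = 4.813e17 decays/day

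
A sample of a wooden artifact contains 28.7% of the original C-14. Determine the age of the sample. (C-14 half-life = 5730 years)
Age = t½ × log₂(1/ratio) = 10320 years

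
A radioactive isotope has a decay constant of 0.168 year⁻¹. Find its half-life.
t½ = ln(2)/λ = 4.126 years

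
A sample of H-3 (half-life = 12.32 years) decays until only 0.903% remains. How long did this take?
t = t½ × log₂(N₀/N) = 83.67 years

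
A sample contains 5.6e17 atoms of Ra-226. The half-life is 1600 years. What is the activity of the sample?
A = λN = 2.426e14 decays/year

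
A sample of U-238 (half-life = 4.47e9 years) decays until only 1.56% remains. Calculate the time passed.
t = t½ × log₂(N₀/N) = 2.683e10 years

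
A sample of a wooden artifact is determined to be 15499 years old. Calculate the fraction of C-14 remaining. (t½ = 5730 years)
N/N₀ = (1/2)^(t/t½) = 0.1534 = 15.3%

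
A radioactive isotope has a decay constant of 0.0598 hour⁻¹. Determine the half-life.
t½ = ln(2)/λ = 11.59 hours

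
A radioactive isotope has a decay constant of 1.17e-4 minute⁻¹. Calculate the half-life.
t½ = ln(2)/λ = 5924 minutes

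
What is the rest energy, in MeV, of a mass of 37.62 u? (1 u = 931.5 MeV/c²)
E = mc² = 35040 MeV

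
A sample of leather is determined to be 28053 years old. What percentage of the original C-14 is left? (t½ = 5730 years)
N/N₀ = (1/2)^(t/t½) = 0.03359 = 3.36%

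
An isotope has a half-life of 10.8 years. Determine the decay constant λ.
λ = ln(2)/t½ = 0.06418 year⁻¹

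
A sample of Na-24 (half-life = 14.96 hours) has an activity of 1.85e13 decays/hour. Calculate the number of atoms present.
N = A/λ = 3.993e14 atoms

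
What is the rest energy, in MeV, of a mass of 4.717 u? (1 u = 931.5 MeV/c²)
E = mc² = 4394 MeV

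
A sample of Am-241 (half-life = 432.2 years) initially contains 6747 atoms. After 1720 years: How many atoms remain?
N = N₀(1/2)^(t/t½) = 427.7 atoms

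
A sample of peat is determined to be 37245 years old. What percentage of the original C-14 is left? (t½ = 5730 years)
N/N₀ = (1/2)^(t/t½) = 0.01105 = 1.1%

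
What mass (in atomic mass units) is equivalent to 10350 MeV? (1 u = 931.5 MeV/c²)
m = E/c² = 11.11 u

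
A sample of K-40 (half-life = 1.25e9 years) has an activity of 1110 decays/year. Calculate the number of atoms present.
N = A/λ = 2.002e12 atoms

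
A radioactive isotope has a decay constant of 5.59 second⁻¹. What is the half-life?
t½ = ln(2)/λ = 0.124 seconds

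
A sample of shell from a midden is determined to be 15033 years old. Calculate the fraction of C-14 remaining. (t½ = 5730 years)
N/N₀ = (1/2)^(t/t½) = 0.1623 = 16.2%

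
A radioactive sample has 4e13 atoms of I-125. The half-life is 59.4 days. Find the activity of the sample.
A = λN = 4.668e11 decays/day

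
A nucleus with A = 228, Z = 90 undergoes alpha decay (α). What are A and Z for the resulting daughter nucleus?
Daughter: A = 224, Z = 88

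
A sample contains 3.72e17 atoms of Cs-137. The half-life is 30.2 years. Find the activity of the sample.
A = λN = 8.538e15 decays/year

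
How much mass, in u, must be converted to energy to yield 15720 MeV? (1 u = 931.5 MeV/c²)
m = E/c² = 16.88 u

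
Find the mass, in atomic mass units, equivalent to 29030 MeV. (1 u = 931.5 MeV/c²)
m = E/c² = 31.16 u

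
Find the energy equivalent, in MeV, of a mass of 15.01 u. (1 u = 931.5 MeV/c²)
E = mc² = 13980 MeV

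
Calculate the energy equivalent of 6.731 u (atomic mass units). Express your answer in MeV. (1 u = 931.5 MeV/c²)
E = mc² = 6270 MeV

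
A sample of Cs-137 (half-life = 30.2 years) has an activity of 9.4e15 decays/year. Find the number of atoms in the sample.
N = A/λ = 4.096e17 atoms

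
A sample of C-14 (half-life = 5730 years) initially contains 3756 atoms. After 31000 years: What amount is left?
N = N₀(1/2)^(t/t½) = 88.33 atoms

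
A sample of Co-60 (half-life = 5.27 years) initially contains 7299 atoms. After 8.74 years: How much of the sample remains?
N = N₀(1/2)^(t/t½) = 2312 atoms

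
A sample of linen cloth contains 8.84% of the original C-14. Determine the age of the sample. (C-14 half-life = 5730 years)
Age = t½ × log₂(1/ratio) = 20050 years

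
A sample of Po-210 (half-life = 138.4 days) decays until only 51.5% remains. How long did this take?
t = t½ × log₂(N₀/N) = 132.5 days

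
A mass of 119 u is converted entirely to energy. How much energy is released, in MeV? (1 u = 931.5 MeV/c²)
E = mc² = 1.108e5 MeV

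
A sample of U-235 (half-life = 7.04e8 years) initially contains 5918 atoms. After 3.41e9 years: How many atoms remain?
N = N₀(1/2)^(t/t½) = 206.1 atoms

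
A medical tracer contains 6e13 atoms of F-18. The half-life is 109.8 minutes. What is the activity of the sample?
A = λN = 3.788e11 decays/minute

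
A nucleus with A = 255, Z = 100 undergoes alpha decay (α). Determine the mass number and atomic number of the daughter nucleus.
Daughter: A = 251, Z = 98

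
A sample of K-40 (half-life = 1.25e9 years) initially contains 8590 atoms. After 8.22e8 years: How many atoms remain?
N = N₀(1/2)^(t/t½) = 5445 atoms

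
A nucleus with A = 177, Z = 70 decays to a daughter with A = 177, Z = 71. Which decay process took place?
ΔA = 0, ΔZ = +1 ⇒ beta-minus decay (β⁻)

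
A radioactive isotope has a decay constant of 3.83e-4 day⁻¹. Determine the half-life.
t½ = ln(2)/λ = 1810 days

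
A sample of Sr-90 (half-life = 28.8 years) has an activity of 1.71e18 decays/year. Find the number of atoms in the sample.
N = A/λ = 7.105e19 atoms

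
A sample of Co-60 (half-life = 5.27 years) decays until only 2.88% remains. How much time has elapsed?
t = t½ × log₂(N₀/N) = 26.97 years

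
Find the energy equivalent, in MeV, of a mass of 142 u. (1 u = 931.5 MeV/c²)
E = mc² = 1.323e5 MeV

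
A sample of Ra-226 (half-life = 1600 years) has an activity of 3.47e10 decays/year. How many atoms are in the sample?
N = A/λ = 8.01e13 atoms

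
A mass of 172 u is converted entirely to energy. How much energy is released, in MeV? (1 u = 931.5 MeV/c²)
E = mc² = 1.602e5 MeV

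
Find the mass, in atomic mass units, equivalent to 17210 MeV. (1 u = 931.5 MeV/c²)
m = E/c² = 18.48 u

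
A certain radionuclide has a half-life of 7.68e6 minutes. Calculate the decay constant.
λ = ln(2)/t½ = 9.025e-8 minute⁻¹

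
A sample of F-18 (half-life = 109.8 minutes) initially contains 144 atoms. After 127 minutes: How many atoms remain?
N = N₀(1/2)^(t/t½) = 64.59 atoms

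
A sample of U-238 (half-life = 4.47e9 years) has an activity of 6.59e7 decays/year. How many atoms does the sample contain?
N = A/λ = 4.25e17 atoms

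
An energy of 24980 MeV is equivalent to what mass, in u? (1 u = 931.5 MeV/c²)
m = E/c² = 26.82 u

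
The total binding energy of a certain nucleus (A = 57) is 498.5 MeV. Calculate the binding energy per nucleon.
B.E./A = 498.5/57 = 8.746 MeV/nucleon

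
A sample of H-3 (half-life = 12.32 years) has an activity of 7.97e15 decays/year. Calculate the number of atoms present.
N = A/λ = 1.417e17 atoms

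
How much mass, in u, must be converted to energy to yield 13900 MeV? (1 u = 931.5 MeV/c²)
m = E/c² = 14.92 u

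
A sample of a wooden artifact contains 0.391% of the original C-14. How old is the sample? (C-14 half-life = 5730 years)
Age = t½ × log₂(1/ratio) = 45830 years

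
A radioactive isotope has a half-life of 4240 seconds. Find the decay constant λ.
λ = ln(2)/t½ = 1.635e-4 second⁻¹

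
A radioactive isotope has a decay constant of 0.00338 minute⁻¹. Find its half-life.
t½ = ln(2)/λ = 205.1 minutes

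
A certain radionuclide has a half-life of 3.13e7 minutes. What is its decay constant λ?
λ = ln(2)/t½ = 2.215e-8 minute⁻¹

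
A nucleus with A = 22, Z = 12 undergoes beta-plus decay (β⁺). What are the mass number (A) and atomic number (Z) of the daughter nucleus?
Daughter: A = 22, Z = 11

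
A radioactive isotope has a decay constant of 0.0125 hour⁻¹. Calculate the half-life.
t½ = ln(2)/λ = 55.45 hours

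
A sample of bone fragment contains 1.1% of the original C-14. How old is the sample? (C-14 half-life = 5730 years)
Age = t½ × log₂(1/ratio) = 37280 years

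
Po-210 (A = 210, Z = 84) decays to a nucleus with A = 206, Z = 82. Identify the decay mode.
ΔA = -4, ΔZ = -2 ⇒ alpha decay (α)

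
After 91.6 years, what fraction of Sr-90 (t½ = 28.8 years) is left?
N/N₀ = (1/2)^(t/t½) = 0.1103 = 11%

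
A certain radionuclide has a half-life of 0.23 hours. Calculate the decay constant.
λ = ln(2)/t½ = 3.014 hour⁻¹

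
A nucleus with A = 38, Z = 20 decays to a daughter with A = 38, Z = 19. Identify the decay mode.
ΔA = 0, ΔZ = -1 ⇒ beta-plus decay (β⁺) or electron capture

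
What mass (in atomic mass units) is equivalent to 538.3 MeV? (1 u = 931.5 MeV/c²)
m = E/c² = 0.5779 u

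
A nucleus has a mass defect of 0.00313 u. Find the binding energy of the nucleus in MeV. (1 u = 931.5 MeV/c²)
B.E. = Δm × 931.5 = 2.916 MeV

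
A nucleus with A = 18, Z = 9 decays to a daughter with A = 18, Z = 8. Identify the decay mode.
ΔA = 0, ΔZ = -1 ⇒ beta-plus decay (β⁺) or electron capture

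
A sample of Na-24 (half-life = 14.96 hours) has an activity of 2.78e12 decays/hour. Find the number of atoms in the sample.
N = A/λ = 6e13 atoms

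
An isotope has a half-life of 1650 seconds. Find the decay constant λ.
λ = ln(2)/t½ = 4.201e-4 second⁻¹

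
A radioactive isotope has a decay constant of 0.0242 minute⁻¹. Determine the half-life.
t½ = ln(2)/λ = 28.64 minutes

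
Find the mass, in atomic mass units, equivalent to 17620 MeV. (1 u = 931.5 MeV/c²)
m = E/c² = 18.92 u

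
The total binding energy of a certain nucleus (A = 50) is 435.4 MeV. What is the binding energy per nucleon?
B.E./A = 435.4/50 = 8.708 MeV/nucleon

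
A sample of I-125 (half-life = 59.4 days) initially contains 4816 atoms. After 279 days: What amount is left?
N = N₀(1/2)^(t/t½) = 185.7 atoms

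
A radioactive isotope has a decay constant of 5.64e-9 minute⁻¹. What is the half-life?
t½ = ln(2)/λ = 1.229e8 minutes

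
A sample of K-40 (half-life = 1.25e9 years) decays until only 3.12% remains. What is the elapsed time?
t = t½ × log₂(N₀/N) = 6.253e9 years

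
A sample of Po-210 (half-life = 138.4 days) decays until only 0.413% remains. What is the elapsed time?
t = t½ × log₂(N₀/N) = 1096 days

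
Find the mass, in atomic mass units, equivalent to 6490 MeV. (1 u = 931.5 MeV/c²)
m = E/c² = 6.967 u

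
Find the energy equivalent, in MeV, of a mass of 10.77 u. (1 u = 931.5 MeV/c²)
E = mc² = 10030 MeV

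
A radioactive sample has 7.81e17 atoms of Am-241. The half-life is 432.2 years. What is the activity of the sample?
A = λN = 1.253e15 decays/year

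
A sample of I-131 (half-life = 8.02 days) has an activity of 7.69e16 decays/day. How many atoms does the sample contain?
N = A/λ = 8.898e17 atoms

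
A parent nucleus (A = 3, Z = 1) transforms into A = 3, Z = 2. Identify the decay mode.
ΔA = 0, ΔZ = +1 ⇒ beta-minus decay (β⁻)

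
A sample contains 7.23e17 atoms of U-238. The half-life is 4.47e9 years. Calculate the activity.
A = λN = 1.121e8 decays/year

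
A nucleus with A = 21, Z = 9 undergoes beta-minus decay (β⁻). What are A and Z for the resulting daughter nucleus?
Daughter: A = 21, Z = 10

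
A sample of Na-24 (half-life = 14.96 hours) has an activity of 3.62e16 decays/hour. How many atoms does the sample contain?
N = A/λ = 7.813e17 atoms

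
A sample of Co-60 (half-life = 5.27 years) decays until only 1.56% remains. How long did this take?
t = t½ × log₂(N₀/N) = 31.63 years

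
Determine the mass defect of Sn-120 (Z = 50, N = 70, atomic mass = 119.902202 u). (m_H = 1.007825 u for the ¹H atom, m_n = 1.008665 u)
Δm = Z·m_H + N·m_n − M = 1.096 u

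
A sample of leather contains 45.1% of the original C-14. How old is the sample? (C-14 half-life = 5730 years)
Age = t½ × log₂(1/ratio) = 6583 years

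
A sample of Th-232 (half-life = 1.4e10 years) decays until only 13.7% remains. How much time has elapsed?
t = t½ × log₂(N₀/N) = 4.015e10 years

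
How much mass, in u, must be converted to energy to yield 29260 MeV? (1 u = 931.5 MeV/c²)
m = E/c² = 31.41 u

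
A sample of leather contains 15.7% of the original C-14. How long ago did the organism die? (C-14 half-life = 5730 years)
Age = t½ × log₂(1/ratio) = 15310 years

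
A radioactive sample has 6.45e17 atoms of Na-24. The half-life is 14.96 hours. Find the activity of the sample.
A = λN = 2.989e16 decays/hour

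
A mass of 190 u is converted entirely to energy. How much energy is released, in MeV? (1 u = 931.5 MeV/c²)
E = mc² = 1.77e5 MeV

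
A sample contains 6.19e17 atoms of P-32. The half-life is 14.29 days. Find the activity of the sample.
A = λN = 3.003e16 decays/day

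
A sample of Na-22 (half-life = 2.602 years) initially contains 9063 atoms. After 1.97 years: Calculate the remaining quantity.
N = N₀(1/2)^(t/t½) = 5362 atoms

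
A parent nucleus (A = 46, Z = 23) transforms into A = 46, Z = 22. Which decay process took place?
ΔA = 0, ΔZ = -1 ⇒ beta-plus decay (β⁺) or electron capture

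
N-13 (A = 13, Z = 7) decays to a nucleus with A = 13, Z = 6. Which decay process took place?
ΔA = 0, ΔZ = -1 ⇒ beta-plus decay (β⁺) or electron capture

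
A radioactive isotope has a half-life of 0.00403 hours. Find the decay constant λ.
λ = ln(2)/t½ = 172 hour⁻¹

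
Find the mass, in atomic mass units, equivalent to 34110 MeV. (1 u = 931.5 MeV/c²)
m = E/c² = 36.62 u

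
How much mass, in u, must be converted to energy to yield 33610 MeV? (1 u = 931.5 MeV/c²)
m = E/c² = 36.08 u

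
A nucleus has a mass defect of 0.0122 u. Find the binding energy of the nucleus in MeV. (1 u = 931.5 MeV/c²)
B.E. = Δm × 931.5 = 11.36 MeV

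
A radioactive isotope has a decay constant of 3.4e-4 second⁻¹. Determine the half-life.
t½ = ln(2)/λ = 2039 seconds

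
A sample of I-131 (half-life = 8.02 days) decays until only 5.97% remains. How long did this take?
t = t½ × log₂(N₀/N) = 32.61 days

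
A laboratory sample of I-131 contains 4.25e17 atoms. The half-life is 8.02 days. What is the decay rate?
A = λN = 3.673e16 decays/day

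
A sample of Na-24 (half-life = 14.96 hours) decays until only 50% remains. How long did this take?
t = t½ × log₂(N₀/N) = 14.96 hours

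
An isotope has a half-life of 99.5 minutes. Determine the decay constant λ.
λ = ln(2)/t½ = 0.006966 minute⁻¹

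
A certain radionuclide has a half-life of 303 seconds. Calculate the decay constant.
λ = ln(2)/t½ = 0.002288 second⁻¹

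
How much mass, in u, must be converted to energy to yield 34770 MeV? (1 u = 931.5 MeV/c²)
m = E/c² = 37.33 u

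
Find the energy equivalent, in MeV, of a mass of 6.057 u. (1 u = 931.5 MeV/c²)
E = mc² = 5642 MeV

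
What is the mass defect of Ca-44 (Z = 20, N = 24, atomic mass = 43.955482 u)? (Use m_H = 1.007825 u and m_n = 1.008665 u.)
Δm = Z·m_H + N·m_n − M = 0.409 u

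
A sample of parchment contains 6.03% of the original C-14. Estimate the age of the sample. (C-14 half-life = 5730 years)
Age = t½ × log₂(1/ratio) = 23220 years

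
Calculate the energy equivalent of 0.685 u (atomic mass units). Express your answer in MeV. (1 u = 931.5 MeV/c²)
E = mc² = 638.1 MeV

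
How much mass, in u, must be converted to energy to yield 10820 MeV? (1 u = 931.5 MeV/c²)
m = E/c² = 11.62 u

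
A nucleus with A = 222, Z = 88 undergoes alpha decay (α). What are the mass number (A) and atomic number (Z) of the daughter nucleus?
Daughter: A = 218, Z = 86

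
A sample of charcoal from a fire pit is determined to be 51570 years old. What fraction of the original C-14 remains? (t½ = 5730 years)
N/N₀ = (1/2)^(t/t½) = 0.001953 = 0.195%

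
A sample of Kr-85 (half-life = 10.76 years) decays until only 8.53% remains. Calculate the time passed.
t = t½ × log₂(N₀/N) = 38.21 years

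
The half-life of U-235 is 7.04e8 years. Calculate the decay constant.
λ = ln(2)/t½ = 9.846e-10 year⁻¹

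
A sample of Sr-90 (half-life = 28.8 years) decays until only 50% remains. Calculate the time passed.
t = t½ × log₂(N₀/N) = 28.8 years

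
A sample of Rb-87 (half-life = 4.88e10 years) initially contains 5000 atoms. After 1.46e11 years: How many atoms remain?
N = N₀(1/2)^(t/t½) = 628.6 atoms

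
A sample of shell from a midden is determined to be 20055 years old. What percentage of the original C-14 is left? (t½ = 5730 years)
N/N₀ = (1/2)^(t/t½) = 0.08839 = 8.84%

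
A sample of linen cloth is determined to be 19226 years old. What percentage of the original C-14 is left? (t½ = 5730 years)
N/N₀ = (1/2)^(t/t½) = 0.09771 = 9.77%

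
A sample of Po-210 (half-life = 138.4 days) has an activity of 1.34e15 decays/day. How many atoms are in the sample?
N = A/λ = 2.676e17 atoms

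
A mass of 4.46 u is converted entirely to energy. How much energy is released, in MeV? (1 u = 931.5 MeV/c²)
E = mc² = 4154 MeV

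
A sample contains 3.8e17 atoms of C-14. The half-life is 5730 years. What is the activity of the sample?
A = λN = 4.597e13 decays/year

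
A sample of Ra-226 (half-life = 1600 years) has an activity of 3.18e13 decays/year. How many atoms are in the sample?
N = A/λ = 7.34e16 atoms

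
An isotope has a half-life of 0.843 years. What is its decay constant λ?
λ = ln(2)/t½ = 0.8222 year⁻¹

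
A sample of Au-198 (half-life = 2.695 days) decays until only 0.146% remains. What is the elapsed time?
t = t½ × log₂(N₀/N) = 25.39 days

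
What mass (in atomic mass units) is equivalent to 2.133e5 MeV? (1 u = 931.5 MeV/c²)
m = E/c² = 229 u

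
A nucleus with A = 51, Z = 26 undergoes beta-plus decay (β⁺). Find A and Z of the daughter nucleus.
Daughter: A = 51, Z = 25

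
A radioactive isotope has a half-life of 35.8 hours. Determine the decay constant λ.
λ = ln(2)/t½ = 0.01936 hour⁻¹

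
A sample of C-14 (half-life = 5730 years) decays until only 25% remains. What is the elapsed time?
t = t½ × log₂(N₀/N) = 11460 years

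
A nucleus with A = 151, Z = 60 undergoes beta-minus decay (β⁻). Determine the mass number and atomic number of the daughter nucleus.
Daughter: A = 151, Z = 61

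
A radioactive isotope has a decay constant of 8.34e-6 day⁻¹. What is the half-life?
t½ = ln(2)/λ = 83110 days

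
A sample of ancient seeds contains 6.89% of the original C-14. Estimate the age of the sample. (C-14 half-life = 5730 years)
Age = t½ × log₂(1/ratio) = 22110 years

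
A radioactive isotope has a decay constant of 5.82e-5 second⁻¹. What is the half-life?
t½ = ln(2)/λ = 11910 seconds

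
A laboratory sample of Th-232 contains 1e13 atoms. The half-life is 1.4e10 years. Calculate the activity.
A = λN = 495.1 decays/year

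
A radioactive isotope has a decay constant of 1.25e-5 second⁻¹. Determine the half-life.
t½ = ln(2)/λ = 55450 seconds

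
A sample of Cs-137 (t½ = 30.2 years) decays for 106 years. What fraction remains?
N/N₀ = (1/2)^(t/t½) = 0.08778 = 8.78%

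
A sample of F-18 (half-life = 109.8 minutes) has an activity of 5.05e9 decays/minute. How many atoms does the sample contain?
N = A/λ = 8e11 atoms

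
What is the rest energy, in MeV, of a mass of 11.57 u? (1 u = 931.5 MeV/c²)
E = mc² = 10780 MeV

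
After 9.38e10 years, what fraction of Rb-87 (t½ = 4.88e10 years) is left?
N/N₀ = (1/2)^(t/t½) = 0.2639 = 26.4%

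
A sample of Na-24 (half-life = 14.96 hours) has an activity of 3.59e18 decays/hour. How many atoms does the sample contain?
N = A/λ = 7.748e19 atoms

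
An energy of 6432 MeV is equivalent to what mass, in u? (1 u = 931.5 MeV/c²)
m = E/c² = 6.905 u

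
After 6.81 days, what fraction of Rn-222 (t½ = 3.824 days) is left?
N/N₀ = (1/2)^(t/t½) = 0.291 = 29.1%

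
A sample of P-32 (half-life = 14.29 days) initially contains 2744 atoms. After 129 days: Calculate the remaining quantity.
N = N₀(1/2)^(t/t½) = 5.259 atoms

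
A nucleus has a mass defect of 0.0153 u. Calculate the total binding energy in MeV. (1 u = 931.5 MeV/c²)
B.E. = Δm × 931.5 = 14.25 MeV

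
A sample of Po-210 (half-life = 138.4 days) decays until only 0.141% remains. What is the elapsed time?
t = t½ × log₂(N₀/N) = 1311 days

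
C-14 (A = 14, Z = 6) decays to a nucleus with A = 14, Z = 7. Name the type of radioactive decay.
ΔA = 0, ΔZ = +1 ⇒ beta-minus decay (β⁻)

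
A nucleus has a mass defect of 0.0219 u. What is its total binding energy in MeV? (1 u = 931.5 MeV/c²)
B.E. = Δm × 931.5 = 20.4 MeV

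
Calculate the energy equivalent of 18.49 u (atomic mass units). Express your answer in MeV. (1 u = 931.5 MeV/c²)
E = mc² = 17220 MeV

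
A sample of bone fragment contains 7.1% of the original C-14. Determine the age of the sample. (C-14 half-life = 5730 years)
Age = t½ × log₂(1/ratio) = 21870 years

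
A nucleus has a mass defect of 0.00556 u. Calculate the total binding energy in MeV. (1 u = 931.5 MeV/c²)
B.E. = Δm × 931.5 = 5.179 MeV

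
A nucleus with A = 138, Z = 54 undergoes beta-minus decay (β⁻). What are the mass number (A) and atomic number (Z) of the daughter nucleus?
Daughter: A = 138, Z = 55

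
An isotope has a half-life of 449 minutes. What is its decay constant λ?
λ = ln(2)/t½ = 0.001544 minute⁻¹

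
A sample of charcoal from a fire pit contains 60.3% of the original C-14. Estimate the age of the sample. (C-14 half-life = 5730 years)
Age = t½ × log₂(1/ratio) = 4182 years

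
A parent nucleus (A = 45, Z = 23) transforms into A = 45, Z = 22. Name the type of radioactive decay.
ΔA = 0, ΔZ = -1 ⇒ beta-plus decay (β⁺) or electron capture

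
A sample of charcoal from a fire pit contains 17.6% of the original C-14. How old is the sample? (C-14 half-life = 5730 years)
Age = t½ × log₂(1/ratio) = 14360 years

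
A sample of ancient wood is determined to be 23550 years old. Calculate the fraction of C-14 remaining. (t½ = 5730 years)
N/N₀ = (1/2)^(t/t½) = 0.05791 = 5.79%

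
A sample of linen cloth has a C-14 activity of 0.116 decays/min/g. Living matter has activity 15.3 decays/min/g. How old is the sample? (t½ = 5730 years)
Age = t½ × log₂(A₀/A) = 40360 years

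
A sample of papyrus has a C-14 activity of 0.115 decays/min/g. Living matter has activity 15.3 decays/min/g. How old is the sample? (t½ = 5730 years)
Age = t½ × log₂(A₀/A) = 40430 years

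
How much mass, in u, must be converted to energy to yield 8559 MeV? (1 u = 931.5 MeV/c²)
m = E/c² = 9.188 u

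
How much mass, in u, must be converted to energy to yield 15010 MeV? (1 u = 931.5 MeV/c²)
m = E/c² = 16.11 u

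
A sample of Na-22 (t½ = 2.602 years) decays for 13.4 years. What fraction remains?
N/N₀ = (1/2)^(t/t½) = 0.02817 = 2.82%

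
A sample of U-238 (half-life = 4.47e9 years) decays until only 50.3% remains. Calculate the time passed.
t = t½ × log₂(N₀/N) = 4.431e9 years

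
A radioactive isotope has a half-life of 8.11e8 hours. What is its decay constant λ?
λ = ln(2)/t½ = 8.547e-10 hour⁻¹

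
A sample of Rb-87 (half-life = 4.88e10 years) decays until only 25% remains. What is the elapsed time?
t = t½ × log₂(N₀/N) = 9.76e10 years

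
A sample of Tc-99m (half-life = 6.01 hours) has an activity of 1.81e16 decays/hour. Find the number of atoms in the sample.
N = A/λ = 1.569e17 atoms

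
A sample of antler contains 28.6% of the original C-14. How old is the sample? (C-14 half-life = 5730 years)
Age = t½ × log₂(1/ratio) = 10350 years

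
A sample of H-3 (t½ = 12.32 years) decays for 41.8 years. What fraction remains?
N/N₀ = (1/2)^(t/t½) = 0.0952 = 9.52%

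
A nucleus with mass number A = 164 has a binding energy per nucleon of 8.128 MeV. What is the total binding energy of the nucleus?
B.E. = 8.128 × 164 = 1333 MeV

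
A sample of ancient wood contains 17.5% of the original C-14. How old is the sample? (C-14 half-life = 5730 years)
Age = t½ × log₂(1/ratio) = 14410 years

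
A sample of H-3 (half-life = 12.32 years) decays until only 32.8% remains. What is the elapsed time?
t = t½ × log₂(N₀/N) = 19.81 years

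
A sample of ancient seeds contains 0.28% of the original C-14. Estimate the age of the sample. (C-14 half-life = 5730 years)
Age = t½ × log₂(1/ratio) = 48590 years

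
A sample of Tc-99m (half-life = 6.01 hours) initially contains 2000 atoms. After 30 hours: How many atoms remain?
N = N₀(1/2)^(t/t½) = 62.86 atoms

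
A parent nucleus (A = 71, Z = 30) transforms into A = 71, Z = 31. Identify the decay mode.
ΔA = 0, ΔZ = +1 ⇒ beta-minus decay (β⁻)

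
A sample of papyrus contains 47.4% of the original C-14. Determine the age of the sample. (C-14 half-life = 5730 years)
Age = t½ × log₂(1/ratio) = 6171 years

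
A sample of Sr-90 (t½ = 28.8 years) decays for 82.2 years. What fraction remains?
N/N₀ = (1/2)^(t/t½) = 0.1383 = 13.8%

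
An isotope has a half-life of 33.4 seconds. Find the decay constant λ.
λ = ln(2)/t½ = 0.02075 second⁻¹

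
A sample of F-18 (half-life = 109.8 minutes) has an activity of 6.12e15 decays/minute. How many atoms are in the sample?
N = A/λ = 9.695e17 atoms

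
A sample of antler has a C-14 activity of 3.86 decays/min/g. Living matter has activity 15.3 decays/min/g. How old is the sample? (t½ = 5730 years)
Age = t½ × log₂(A₀/A) = 11380 years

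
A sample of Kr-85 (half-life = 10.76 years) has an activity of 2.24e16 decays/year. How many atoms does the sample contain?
N = A/λ = 3.477e17 atoms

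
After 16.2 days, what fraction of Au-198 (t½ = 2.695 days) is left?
N/N₀ = (1/2)^(t/t½) = 0.0155 = 1.55%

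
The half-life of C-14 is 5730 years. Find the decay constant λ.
λ = ln(2)/t½ = 1.21e-4 year⁻¹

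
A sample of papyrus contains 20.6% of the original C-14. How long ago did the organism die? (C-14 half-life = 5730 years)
Age = t½ × log₂(1/ratio) = 13060 years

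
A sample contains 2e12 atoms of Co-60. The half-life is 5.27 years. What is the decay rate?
A = λN = 2.631e11 decays/year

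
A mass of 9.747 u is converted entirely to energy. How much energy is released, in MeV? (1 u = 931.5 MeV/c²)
E = mc² = 9079 MeV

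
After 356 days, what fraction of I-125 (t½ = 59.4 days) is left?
N/N₀ = (1/2)^(t/t½) = 0.0157 = 1.57%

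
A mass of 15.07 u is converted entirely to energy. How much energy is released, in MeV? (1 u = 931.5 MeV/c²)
E = mc² = 14040 MeV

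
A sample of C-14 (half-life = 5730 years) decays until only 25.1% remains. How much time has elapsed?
t = t½ × log₂(N₀/N) = 11430 years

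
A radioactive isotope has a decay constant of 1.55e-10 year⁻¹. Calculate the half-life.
t½ = ln(2)/λ = 4.472e9 years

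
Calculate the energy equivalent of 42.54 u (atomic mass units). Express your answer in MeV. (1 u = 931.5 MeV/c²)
E = mc² = 39630 MeV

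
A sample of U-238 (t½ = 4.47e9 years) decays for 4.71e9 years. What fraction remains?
N/N₀ = (1/2)^(t/t½) = 0.4817 = 48.2%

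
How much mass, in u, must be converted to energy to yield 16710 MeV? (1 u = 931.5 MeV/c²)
m = E/c² = 17.94 u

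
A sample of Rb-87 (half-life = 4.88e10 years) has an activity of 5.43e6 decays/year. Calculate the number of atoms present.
N = A/λ = 3.823e17 atoms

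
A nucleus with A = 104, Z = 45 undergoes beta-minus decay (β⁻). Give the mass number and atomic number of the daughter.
Daughter: A = 104, Z = 46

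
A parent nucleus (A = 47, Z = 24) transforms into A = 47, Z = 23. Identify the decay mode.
ΔA = 0, ΔZ = -1 ⇒ beta-plus decay (β⁺) or electron capture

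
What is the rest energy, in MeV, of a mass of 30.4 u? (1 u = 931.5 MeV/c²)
E = mc² = 28320 MeV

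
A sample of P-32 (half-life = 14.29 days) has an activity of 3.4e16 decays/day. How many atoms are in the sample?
N = A/λ = 7.009e17 atoms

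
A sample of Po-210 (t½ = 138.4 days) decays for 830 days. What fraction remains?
N/N₀ = (1/2)^(t/t½) = 0.01566 = 1.57%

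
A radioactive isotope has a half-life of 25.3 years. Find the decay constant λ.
λ = ln(2)/t½ = 0.0274 year⁻¹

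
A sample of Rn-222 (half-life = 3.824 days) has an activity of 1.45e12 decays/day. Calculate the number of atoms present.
N = A/λ = 7.999e12 atoms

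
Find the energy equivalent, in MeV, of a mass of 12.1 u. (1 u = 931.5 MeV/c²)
E = mc² = 11270 MeV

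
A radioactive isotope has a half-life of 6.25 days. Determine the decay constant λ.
λ = ln(2)/t½ = 0.1109 day⁻¹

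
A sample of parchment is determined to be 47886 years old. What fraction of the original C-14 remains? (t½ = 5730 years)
N/N₀ = (1/2)^(t/t½) = 0.00305 = 0.305%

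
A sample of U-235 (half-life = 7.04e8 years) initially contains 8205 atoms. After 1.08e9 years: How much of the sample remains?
N = N₀(1/2)^(t/t½) = 2833 atoms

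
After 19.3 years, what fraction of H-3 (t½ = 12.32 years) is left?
N/N₀ = (1/2)^(t/t½) = 0.3376 = 33.8%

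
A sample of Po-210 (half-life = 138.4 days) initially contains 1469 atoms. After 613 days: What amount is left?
N = N₀(1/2)^(t/t½) = 68.19 atoms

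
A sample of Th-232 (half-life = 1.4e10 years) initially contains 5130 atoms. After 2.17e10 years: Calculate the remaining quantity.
N = N₀(1/2)^(t/t½) = 1752 atoms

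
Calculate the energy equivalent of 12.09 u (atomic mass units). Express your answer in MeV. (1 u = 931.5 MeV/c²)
E = mc² = 11260 MeV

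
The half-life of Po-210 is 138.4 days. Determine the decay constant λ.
λ = ln(2)/t½ = 0.005008 day⁻¹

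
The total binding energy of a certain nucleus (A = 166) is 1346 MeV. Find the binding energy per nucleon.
B.E./A = 1346/166 = 8.108 MeV/nucleon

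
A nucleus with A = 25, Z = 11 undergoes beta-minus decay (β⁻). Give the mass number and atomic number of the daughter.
Daughter: A = 25, Z = 12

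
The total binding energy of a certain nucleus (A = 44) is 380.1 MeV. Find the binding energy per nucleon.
B.E./A = 380.1/44 = 8.639 MeV/nucleon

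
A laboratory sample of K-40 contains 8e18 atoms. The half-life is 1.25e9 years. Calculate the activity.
A = λN = 4.436e9 decays/year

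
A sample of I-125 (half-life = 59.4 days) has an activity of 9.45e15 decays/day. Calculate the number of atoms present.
N = A/λ = 8.098e17 atoms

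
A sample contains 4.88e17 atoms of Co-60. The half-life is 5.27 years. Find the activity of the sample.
A = λN = 6.419e16 decays/year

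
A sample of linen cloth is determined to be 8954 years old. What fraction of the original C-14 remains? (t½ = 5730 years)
N/N₀ = (1/2)^(t/t½) = 0.3385 = 33.9%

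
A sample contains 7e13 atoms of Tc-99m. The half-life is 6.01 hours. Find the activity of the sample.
A = λN = 8.073e12 decays/hour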